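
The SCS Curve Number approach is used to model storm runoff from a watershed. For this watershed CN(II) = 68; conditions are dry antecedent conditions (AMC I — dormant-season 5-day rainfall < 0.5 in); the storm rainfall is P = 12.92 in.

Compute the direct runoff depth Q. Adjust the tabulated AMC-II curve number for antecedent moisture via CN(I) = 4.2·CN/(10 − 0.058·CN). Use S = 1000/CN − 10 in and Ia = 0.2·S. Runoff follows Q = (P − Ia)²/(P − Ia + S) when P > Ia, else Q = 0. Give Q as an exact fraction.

Adjust CN=68 to AMC I: 4.2·68/(10 − 0.058·68) → (1428/5) ÷ (757/125) = 35700/757 ≈ 47.160
S = 1000/(35700/757) − 10 = 4000/357 in ≈ 11.204 in
Ia = 0.2S: 0.2·11.204 = 2.241 in (exactly 800/357)
P − Ia = 12.920 − 2.241 = 95311/8925 ≈ 10.679 in (> 0, runoff occurs)
Runoff Q = (P−Ia)²/(P−Ia+S) = (10.679)²/(10.679+11.204) = 9084186721/1743150675 ≈ 5.211 in

Q = 9084186721/1743150675 in ≈ 5.211 in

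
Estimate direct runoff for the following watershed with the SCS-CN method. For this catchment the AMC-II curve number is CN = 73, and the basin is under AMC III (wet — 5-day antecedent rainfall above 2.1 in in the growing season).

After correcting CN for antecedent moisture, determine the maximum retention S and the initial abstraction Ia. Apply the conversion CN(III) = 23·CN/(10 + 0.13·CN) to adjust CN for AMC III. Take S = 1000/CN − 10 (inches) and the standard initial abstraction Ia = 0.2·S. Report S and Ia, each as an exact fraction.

S = 2700/1679 in ≈ 1.608 in; Ia = 540/1679 in ≈ 0.322 in

Adjust CN=73 to AMC III: 23·73/(10 + 0.13·73) → 1679 ÷ (1949/100) = 167900/1949 ≈ 86.147
Retention S: 1000/CN − 10 with CN=86.147 → S = 2700/1679 ≈ 1.608 in
Ia = 0.2S: 0.2·1.608 = 0.322 in (exactly 540/1679)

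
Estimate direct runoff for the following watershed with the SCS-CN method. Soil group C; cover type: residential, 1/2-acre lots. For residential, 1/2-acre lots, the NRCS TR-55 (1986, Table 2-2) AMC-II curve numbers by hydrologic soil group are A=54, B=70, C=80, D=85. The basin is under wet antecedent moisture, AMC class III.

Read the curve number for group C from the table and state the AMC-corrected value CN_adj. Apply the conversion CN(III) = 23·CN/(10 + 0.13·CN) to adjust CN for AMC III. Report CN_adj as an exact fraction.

CN_adj = 4600/51 ≈ 90.196

NRCS table: residential, 1/2-acre lots, soil group C → CN(II) = 80
Adjust CN=80 to AMC III: 23·80/(10 + 0.13·80) → 1840 ÷ (102/5) = 4600/51 ≈ 90.196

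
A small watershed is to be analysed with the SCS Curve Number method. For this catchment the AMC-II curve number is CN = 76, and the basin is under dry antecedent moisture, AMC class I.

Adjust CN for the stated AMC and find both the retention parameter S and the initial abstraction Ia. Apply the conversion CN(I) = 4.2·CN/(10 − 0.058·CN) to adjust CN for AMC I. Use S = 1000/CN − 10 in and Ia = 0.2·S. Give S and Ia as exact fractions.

Dry (AMC I): CN(I) = 4.2·76/(10 − 0.058·76) = (1596/5)/(699/125) = 13300/233 ≈ 57.082
Retention S: 1000/CN − 10 with CN=57.082 → S = 1000/133 ≈ 7.519 in
Ia = 0.2·(1000/133) = 200/133 in ≈ 1.504 in

S = 1000/133 in ≈ 7.519 in; Ia = 200/133 in ≈ 1.504 in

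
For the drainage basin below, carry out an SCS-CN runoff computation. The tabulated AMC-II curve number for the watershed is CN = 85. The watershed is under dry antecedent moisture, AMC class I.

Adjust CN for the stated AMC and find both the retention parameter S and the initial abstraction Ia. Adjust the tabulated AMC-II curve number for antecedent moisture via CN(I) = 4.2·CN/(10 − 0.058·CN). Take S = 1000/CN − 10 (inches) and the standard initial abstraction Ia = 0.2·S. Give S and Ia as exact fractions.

S = 500/119 in ≈ 4.202 in; Ia = 100/119 in ≈ 0.840 in

Dry (AMC I): CN(I) = 4.2·85/(10 − 0.058·85) = 357/(507/100) = 11900/169 ≈ 70.414
Retention S: 1000/CN − 10 with CN=70.414 → S = 500/119 ≈ 4.202 in
Initial abstraction Ia = S/5 = (500/119)/5 = 100/119 ≈ 0.840 in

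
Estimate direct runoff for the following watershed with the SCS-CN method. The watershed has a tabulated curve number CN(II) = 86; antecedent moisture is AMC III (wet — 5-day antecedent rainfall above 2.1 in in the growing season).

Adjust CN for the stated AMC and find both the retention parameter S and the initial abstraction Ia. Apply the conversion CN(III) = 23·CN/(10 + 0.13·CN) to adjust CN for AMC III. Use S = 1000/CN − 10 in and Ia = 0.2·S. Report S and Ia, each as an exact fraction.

S = 700/989 in ≈ 0.708 in; Ia = 140/989 in ≈ 0.142 in

Wet (AMC III): CN(III) = 23·86/(10 + 0.13·86) = 1978/(1059/50) = 98900/1059 ≈ 93.390
S = 1000/(98900/1059) − 10 = 700/989 in ≈ 0.708 in
Ia = 0.2·(700/989) = 140/989 in ≈ 0.142 in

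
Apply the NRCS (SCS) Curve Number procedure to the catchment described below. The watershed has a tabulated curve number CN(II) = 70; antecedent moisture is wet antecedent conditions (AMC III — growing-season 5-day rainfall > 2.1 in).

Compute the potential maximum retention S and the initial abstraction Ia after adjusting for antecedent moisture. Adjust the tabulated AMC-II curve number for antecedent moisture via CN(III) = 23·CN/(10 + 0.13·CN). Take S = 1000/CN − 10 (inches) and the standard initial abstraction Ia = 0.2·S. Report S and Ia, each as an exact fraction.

CN(III) from CN(II)=70: (23·70)/(10 + 0.13·70) = 16100/191 ≈ 84.293
Max retention: S = 1000/(16100/191) − 10 = 300/161 in (≈ 1.863 in)
Ia = 0.2S: 0.2·1.863 = 0.373 in (exactly 60/161)

S = 300/161 in ≈ 1.863 in; Ia = 60/161 in ≈ 0.373 in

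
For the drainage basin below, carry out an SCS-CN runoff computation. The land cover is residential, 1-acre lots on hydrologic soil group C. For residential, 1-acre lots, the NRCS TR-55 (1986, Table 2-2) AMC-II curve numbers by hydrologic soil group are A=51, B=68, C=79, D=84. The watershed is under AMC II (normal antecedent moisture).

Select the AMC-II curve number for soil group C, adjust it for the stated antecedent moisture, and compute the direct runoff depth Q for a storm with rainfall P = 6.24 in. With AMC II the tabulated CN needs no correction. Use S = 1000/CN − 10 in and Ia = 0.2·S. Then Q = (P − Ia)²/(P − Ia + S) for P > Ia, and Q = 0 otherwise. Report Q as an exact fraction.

NRCS table: residential, 1-acre lots, soil group C → CN(II) = 79
CN(II) = 79; AMC II needs no correction.
S = 1000/79 − 10 = 210/79 in ≈ 2.658 in
Initial abstraction Ia = S/5 = (210/79)/5 = 42/79 ≈ 0.532 in
Since P=6.240 > Ia=0.532: effective rainfall P−Ia = 11274/1975 in
Q = (11274/1975)²/((11274/1975) + 210/79) = (127103076/3900625)/(16524/1975) = 3530641/906525 in ≈ 3.895 in

Q = 3530641/906525 in ≈ 3.895 in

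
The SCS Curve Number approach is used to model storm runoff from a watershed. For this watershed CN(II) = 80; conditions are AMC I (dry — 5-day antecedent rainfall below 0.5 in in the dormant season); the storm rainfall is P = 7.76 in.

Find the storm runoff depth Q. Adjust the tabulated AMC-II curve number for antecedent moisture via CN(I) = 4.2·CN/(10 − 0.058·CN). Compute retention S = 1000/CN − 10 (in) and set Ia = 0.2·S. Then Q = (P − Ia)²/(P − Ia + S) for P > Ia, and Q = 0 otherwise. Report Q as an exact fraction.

CN(I) from CN(II)=80: (4.2·80)/(10 − 0.058·80) = 4200/67 ≈ 62.687
Retention S: 1000/CN − 10 with CN=62.687 → S = 125/21 ≈ 5.952 in
Ia = 0.2S: 0.2·5.952 = 1.190 in (exactly 25/21)
Excess rainfall: 7.760 − 1.190 = 6.570 in; P > Ia so Q > 0
Q: (3449/525)² ÷ (6574/525) = 11895601/3451350 in (≈ 3.447 in)

Q = 11895601/3451350 in ≈ 3.447 in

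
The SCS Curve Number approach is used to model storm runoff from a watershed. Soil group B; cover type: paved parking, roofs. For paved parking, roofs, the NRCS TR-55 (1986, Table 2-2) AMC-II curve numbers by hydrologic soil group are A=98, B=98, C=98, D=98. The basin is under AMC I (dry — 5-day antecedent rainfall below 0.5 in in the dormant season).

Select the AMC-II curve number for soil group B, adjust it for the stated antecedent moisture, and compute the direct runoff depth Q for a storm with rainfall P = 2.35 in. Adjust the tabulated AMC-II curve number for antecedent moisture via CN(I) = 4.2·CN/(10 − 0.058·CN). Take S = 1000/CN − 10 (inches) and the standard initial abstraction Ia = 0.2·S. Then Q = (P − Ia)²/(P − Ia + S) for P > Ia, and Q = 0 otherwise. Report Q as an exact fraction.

NRCS table: paved parking, roofs, soil group B → CN(II) = 98
CN(I) from CN(II)=98: (4.2·98)/(10 − 0.058·98) = 102900/1079 ≈ 95.366
Retention S: 1000/CN − 10 with CN=95.366 → S = 500/1029 ≈ 0.486 in
Ia = 0.2·(500/1029) = 100/1029 in ≈ 0.097 in
Excess rainfall: 2.350 − 0.097 = 2.253 in; P > Ia so Q > 0
Q: (46363/20580)² ÷ (56363/20580) = 2149527769/1159950540 in (≈ 1.853 in)

Q = 2149527769/1159950540 in ≈ 1.853 in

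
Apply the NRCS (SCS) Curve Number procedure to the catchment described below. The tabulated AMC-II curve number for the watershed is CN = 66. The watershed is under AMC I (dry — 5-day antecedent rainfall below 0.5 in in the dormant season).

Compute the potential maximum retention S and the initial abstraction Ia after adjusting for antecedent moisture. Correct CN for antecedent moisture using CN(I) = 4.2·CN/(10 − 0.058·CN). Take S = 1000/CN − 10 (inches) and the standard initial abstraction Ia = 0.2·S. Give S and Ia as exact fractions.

Adjust CN=66 to AMC I: 4.2·66/(10 − 0.058·66) → (1386/5) ÷ (1543/250) = 69300/1543 ≈ 44.913
Retention S: 1000/CN − 10 with CN=44.913 → S = 8500/693 ≈ 12.266 in
Initial abstraction Ia = S/5 = (8500/693)/5 = 1700/693 ≈ 2.453 in

S = 8500/693 in ≈ 12.266 in; Ia = 1700/693 in ≈ 2.453 in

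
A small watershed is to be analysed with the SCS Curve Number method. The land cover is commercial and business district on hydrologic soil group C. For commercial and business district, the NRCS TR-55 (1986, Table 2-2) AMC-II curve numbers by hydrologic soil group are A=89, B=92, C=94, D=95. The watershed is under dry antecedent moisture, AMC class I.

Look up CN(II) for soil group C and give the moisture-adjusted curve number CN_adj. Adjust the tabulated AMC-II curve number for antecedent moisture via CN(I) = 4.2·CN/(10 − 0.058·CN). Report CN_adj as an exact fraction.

CN_adj = 32900/379 ≈ 86.807

NRCS table: commercial and business district, soil group C → CN(II) = 94
Adjust CN=94 to AMC I: 4.2·94/(10 − 0.058·94) → (1974/5) ÷ (1137/250) = 32900/379 ≈ 86.807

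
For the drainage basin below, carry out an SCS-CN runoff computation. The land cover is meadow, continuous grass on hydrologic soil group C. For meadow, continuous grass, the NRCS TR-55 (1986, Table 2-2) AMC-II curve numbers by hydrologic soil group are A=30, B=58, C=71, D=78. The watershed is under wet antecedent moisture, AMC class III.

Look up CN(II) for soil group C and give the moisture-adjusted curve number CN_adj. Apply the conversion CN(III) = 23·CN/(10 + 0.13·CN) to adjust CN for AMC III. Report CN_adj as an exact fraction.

CN_adj = 163300/1923 ≈ 84.919

NRCS table: meadow, continuous grass, soil group C → CN(II) = 71
Adjust CN=71 to AMC III: 23·71/(10 + 0.13·71) → 1633 ÷ (1923/100) = 163300/1923 ≈ 84.919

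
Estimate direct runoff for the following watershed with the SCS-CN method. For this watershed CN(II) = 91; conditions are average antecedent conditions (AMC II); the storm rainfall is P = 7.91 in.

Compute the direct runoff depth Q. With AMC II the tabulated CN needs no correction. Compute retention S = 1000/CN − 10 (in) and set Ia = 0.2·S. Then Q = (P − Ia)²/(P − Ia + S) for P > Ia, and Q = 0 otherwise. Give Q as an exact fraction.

Q = 4925372761/720547100 in ≈ 6.836 in

AMC II — tabulated CN = 91 applies directly.
Retention S: 1000/CN − 10 with CN=91.000 → S = 90/91 ≈ 0.989 in
Initial abstraction Ia = S/5 = (90/91)/5 = 18/91 ≈ 0.198 in
Excess rainfall: 7.910 − 0.198 = 7.712 in; P > Ia so Q > 0
Runoff Q = (P−Ia)²/(P−Ia+S) = (7.712)²/(7.712+0.989) = 4925372761/720547100 ≈ 6.836 in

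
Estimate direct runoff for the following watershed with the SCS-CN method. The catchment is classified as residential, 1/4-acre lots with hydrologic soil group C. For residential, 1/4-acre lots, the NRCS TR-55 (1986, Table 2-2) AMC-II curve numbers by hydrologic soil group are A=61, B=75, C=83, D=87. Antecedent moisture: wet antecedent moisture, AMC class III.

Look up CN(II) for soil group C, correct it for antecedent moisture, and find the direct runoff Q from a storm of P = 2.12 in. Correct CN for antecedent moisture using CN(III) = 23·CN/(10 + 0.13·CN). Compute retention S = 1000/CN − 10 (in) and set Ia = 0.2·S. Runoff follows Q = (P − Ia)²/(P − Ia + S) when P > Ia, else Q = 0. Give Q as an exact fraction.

Q = 8589026329/6451322325 in ≈ 1.331 in

NRCS table: residential, 1/4-acre lots, soil group C → CN(II) = 83
Adjust CN=83 to AMC III: 23·83/(10 + 0.13·83) → 1909 ÷ (2079/100) = 190900/2079 ≈ 91.823
S = 1000/(190900/2079) − 10 = 1700/1909 in ≈ 0.891 in
Initial abstraction Ia = S/5 = (1700/1909)/5 = 340/1909 ≈ 0.178 in
P − Ia = 2.120 − 0.178 = 92677/47725 ≈ 1.942 in (> 0, runoff occurs)
Q: (92677/47725)² ÷ (135177/47725) = 8589026329/6451322325 in (≈ 1.331 in)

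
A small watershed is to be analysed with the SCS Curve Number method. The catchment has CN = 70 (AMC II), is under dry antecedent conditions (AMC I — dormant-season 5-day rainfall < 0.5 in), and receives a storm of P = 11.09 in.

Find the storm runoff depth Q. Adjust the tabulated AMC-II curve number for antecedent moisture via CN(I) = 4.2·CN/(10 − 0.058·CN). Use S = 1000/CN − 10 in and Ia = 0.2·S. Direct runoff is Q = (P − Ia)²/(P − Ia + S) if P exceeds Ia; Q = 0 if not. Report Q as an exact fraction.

Q = 1966124281/462270900 in ≈ 4.253 in

CN(I) from CN(II)=70: (4.2·70)/(10 − 0.058·70) = 4900/99 ≈ 49.495
Max retention: S = 1000/(4900/99) − 10 = 500/49 in (≈ 10.204 in)
Ia = 0.2·(500/49) = 100/49 in ≈ 2.041 in
Excess rainfall: 11.090 − 2.041 = 9.049 in; P > Ia so Q > 0
Q: (44341/4900)² ÷ (94341/4900) = 1966124281/462270900 in (≈ 4.253 in)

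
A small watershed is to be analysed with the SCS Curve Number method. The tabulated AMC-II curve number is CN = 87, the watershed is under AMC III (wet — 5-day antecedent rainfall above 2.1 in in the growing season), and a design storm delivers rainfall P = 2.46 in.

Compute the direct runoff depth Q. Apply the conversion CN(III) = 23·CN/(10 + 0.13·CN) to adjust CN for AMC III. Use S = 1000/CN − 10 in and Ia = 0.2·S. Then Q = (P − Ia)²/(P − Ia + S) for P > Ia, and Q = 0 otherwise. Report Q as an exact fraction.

CN(III) from CN(II)=87: (23·87)/(10 + 0.13·87) = 200100/2131 ≈ 93.900
Max retention: S = 1000/(200100/2131) − 10 = 1300/2001 in (≈ 0.650 in)
Initial abstraction Ia = S/5 = (1300/2001)/5 = 260/2001 ≈ 0.130 in
P − Ia = 2.460 − 0.130 = 233123/100050 ≈ 2.330 in (> 0, runoff occurs)
Q = (233123/100050)²/((233123/100050) + 1300/2001) = (54346333129/10010002500)/(298123/100050) = 54346333129/29827206150 in ≈ 1.822 in

Q = 54346333129/29827206150 in ≈ 1.822 in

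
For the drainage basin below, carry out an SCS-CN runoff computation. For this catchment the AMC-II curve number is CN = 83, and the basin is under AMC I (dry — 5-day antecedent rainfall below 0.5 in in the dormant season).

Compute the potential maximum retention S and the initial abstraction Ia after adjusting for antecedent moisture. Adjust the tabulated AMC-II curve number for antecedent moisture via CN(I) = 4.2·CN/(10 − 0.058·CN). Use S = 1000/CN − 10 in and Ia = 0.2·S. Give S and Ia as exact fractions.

CN(I) from CN(II)=83: (4.2·83)/(10 − 0.058·83) = 174300/2593 ≈ 67.219
S = 1000/(174300/2593) − 10 = 8500/1743 in ≈ 4.877 in
Initial abstraction Ia = S/5 = (8500/1743)/5 = 1700/1743 ≈ 0.975 in

S = 8500/1743 in ≈ 4.877 in; Ia = 1700/1743 in ≈ 0.975 in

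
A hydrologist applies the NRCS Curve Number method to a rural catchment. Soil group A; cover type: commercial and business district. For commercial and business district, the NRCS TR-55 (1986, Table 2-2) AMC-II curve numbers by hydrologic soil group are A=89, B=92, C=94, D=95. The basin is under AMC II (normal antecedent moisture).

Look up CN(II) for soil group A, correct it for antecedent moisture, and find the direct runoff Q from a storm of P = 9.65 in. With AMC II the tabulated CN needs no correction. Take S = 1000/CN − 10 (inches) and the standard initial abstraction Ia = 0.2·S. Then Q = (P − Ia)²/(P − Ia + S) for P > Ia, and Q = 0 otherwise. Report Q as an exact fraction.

NRCS table: commercial and business district, soil group A → CN(II) = 89
AMC II — tabulated CN = 89 applies directly.
Retention S: 1000/CN − 10 with CN=89.000 → S = 110/89 ≈ 1.236 in
Initial abstraction Ia = S/5 = (110/89)/5 = 22/89 ≈ 0.247 in
Excess rainfall: 9.650 − 0.247 = 9.403 in; P > Ia so Q > 0
Q: (16737/1780)² ÷ (18937/1780) = 280127169/33707860 in (≈ 8.310 in)

Q = 280127169/33707860 in ≈ 8.310 in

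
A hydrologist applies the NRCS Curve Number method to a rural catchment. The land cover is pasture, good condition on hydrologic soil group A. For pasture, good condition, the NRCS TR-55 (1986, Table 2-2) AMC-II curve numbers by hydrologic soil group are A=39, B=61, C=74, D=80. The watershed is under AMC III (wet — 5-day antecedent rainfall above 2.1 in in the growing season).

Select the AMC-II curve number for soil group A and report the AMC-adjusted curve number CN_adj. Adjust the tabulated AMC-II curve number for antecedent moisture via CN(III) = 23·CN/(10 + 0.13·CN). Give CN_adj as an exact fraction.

NRCS table: pasture, good condition, soil group A → CN(II) = 39
Wet (AMC III): CN(III) = 23·39/(10 + 0.13·39) = 897/(1507/100) = 89700/1507 ≈ 59.522

CN_adj = 89700/1507 ≈ 59.522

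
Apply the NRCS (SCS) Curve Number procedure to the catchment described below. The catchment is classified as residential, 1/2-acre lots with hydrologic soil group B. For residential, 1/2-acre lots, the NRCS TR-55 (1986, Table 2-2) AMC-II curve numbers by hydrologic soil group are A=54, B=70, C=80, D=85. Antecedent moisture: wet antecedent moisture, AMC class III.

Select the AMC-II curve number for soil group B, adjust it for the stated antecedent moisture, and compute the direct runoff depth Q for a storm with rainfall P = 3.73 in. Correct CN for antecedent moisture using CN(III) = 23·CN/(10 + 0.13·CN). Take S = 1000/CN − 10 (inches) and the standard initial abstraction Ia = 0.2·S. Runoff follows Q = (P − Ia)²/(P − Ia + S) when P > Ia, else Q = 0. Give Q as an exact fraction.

NRCS table: residential, 1/2-acre lots, soil group B → CN(II) = 70
Wet (AMC III): CN(III) = 23·70/(10 + 0.13·70) = 1610/(191/10) = 16100/191 ≈ 84.293
S = 1000/(16100/191) − 10 = 300/161 in ≈ 1.863 in
Ia = 0.2·(300/161) = 60/161 in ≈ 0.373 in
Excess rainfall: 3.730 − 0.373 = 3.357 in; P > Ia so Q > 0
Runoff Q = (P−Ia)²/(P−Ia+S) = (3.357)²/(3.357+1.863) = 2921726809/1353253300 ≈ 2.159 in

Q = 2921726809/1353253300 in ≈ 2.159 in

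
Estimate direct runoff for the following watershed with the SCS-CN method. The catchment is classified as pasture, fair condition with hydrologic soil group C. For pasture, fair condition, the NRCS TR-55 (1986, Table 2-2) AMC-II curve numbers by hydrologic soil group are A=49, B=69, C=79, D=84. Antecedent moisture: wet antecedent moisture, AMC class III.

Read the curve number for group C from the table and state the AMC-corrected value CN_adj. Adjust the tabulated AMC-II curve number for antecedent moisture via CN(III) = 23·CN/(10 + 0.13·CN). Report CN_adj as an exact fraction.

NRCS table: pasture, fair condition, soil group C → CN(II) = 79
Wet (AMC III): CN(III) = 23·79/(10 + 0.13·79) = 1817/(2027/100) = 181700/2027 ≈ 89.640

CN_adj = 181700/2027 ≈ 89.640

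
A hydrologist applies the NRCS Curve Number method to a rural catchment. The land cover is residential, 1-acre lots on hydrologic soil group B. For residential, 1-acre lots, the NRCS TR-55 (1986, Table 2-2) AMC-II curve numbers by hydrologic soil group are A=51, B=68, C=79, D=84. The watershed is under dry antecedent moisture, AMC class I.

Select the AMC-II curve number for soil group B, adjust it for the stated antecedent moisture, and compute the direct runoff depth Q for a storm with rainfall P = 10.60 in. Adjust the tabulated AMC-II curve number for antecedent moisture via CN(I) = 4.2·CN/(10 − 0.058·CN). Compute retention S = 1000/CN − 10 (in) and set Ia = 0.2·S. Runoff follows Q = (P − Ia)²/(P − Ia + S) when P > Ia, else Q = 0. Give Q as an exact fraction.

NRCS table: residential, 1-acre lots, soil group B → CN(II) = 68
Adjust CN=68 to AMC I: 4.2·68/(10 − 0.058·68) → (1428/5) ÷ (757/125) = 35700/757 ≈ 47.160
S = 1000/(35700/757) − 10 = 4000/357 in ≈ 11.204 in
Initial abstraction Ia = S/5 = (4000/357)/5 = 800/357 ≈ 2.241 in
Excess rainfall: 10.600 − 2.241 = 8.359 in; P > Ia so Q > 0
Q = (14921/1785)²/((14921/1785) + 4000/357) = (222636241/3186225)/(34921/1785) = 222636241/62333985 in ≈ 3.572 in

Q = 222636241/62333985 in ≈ 3.572 in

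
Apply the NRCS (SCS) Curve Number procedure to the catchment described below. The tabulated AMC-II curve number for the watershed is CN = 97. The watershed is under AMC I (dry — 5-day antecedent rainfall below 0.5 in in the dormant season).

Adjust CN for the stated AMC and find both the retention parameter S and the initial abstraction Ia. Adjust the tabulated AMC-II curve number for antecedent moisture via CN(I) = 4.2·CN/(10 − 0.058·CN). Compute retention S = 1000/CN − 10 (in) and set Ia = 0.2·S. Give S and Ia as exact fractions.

CN(I) from CN(II)=97: (4.2·97)/(10 − 0.058·97) = 67900/729 ≈ 93.141
Retention S: 1000/CN − 10 with CN=93.141 → S = 500/679 ≈ 0.736 in
Initial abstraction Ia = S/5 = (500/679)/5 = 100/679 ≈ 0.147 in

S = 500/679 in ≈ 0.736 in; Ia = 100/679 in ≈ 0.147 in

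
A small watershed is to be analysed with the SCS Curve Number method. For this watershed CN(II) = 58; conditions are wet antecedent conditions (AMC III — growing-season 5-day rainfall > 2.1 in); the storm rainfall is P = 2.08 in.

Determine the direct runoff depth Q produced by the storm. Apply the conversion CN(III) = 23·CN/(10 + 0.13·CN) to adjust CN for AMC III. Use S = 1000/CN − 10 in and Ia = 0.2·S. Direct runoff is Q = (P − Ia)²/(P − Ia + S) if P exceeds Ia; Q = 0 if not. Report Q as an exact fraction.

Adjust CN=58 to AMC III: 23·58/(10 + 0.13·58) → 1334 ÷ (877/50) = 66700/877 ≈ 76.055
Retention S: 1000/CN − 10 with CN=76.055 → S = 2100/667 ≈ 3.148 in
Ia = 0.2·(2100/667) = 420/667 in ≈ 0.630 in
Since P=2.080 > Ia=0.630: effective rainfall P−Ia = 24184/16675 in
Q = (24184/16675)²/((24184/16675) + 2100/667) = (584865856/278055625)/(76684/16675) = 146216464/319676425 in ≈ 0.457 in

Q = 146216464/319676425 in ≈ 0.457 in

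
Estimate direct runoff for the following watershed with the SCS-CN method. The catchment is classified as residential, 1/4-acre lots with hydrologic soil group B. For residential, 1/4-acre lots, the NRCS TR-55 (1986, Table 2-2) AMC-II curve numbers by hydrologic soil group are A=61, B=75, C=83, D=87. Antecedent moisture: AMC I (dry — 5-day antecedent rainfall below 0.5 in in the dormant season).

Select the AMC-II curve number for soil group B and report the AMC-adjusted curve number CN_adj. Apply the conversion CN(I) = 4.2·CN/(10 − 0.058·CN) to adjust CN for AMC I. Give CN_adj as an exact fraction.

CN_adj = 6300/113 ≈ 55.752

NRCS table: residential, 1/4-acre lots, soil group B → CN(II) = 75
Dry (AMC I): CN(I) = 4.2·75/(10 − 0.058·75) = 315/(113/20) = 6300/113 ≈ 55.752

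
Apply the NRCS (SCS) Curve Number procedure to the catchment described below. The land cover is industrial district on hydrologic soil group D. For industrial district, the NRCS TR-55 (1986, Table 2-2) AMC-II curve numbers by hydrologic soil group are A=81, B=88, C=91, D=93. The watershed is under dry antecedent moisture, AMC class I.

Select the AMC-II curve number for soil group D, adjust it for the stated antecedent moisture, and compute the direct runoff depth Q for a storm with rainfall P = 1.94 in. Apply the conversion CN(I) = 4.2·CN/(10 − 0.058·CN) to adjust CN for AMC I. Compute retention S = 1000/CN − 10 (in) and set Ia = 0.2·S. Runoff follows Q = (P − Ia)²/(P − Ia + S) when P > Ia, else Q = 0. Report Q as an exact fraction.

Q = 486775969/656528850 in ≈ 0.741 in

NRCS table: industrial district, soil group D → CN(II) = 93
Adjust CN=93 to AMC I: 4.2·93/(10 − 0.058·93) → (1953/5) ÷ (2303/500) = 27900/329 ≈ 84.802
S = 1000/(27900/329) − 10 = 500/279 in ≈ 1.792 in
Initial abstraction Ia = S/5 = (500/279)/5 = 100/279 ≈ 0.358 in
Since P=1.940 > Ia=0.358: effective rainfall P−Ia = 22063/13950 in
Q = (22063/13950)²/((22063/13950) + 500/279) = (486775969/194602500)/(47063/13950) = 486775969/656528850 in ≈ 0.741 in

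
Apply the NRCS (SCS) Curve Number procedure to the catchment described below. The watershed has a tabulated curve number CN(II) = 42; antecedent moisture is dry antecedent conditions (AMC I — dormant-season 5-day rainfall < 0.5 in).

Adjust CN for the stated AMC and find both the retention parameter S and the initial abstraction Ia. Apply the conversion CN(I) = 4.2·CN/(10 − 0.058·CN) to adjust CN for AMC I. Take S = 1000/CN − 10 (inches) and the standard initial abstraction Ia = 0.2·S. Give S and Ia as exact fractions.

S = 14500/441 in ≈ 32.880 in; Ia = 2900/441 in ≈ 6.576 in

Adjust CN=42 to AMC I: 4.2·42/(10 − 0.058·42) → (882/5) ÷ (1891/250) = 44100/1891 ≈ 23.321
Max retention: S = 1000/(44100/1891) − 10 = 14500/441 in (≈ 32.880 in)
Ia = 0.2S: 0.2·32.880 = 6.576 in (exactly 2900/441)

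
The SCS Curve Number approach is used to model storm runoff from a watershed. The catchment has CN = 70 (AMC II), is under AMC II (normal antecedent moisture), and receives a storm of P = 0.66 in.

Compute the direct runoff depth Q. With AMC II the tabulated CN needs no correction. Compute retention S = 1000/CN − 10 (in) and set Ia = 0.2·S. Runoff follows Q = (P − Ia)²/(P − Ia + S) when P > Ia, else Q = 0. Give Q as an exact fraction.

Average conditions: CN = 70 (no AMC adjustment).
Retention S: 1000/CN − 10 with CN=70.000 → S = 30/7 ≈ 4.286 in
Initial abstraction Ia = S/5 = (30/7)/5 = 6/7 ≈ 0.857 in
P = 0.660 ≤ Ia = 0.857 in: entire storm abstracted, Q = 0.

Q = 0 in ≈ 0.000 in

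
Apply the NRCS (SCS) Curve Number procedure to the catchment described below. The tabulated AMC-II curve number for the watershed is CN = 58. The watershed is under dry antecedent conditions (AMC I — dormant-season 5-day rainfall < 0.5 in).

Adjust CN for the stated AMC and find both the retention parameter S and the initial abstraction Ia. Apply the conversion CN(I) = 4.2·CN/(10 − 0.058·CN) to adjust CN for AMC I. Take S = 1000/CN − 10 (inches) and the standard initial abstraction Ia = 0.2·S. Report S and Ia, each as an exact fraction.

S = 500/29 in ≈ 17.241 in; Ia = 100/29 in ≈ 3.448 in

Adjust CN=58 to AMC I: 4.2·58/(10 − 0.058·58) → (1218/5) ÷ (1659/250) = 2900/79 ≈ 36.709
Retention S: 1000/CN − 10 with CN=36.709 → S = 500/29 ≈ 17.241 in
Initial abstraction Ia = S/5 = (500/29)/5 = 100/29 ≈ 3.448 in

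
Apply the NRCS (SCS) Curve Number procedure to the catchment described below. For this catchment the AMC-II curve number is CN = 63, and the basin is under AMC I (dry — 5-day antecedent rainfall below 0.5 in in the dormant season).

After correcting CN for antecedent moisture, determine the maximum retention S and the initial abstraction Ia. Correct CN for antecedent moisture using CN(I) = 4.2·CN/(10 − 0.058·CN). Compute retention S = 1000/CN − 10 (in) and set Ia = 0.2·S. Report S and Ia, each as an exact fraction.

CN(I) from CN(II)=63: (4.2·63)/(10 − 0.058·63) = 132300/3173 ≈ 41.696
S = 1000/(132300/3173) − 10 = 18500/1323 in ≈ 13.983 in
Initial abstraction Ia = S/5 = (18500/1323)/5 = 3700/1323 ≈ 2.797 in

S = 18500/1323 in ≈ 13.983 in; Ia = 3700/1323 in ≈ 2.797 in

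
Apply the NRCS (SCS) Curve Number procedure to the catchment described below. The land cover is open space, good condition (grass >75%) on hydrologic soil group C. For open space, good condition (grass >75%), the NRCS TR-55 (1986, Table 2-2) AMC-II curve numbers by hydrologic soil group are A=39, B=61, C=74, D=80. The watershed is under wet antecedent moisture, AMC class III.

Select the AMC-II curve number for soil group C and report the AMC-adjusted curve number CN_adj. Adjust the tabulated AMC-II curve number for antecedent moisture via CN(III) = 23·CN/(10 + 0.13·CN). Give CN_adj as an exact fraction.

NRCS table: open space, good condition (grass >75%), soil group C → CN(II) = 74
Wet (AMC III): CN(III) = 23·74/(10 + 0.13·74) = 1702/(981/50) = 85100/981 ≈ 86.748

CN_adj = 85100/981 ≈ 86.748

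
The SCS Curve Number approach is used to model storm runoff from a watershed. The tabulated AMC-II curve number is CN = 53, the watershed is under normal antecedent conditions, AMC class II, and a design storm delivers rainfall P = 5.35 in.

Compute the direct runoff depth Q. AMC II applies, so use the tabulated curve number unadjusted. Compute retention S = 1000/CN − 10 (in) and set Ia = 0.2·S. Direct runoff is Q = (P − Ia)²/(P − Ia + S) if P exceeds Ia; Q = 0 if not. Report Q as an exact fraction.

Q = 14371681/13982460 in ≈ 1.028 in

CN(II) = 53; AMC II needs no correction.
Retention S: 1000/CN − 10 with CN=53.000 → S = 470/53 ≈ 8.868 in
Initial abstraction Ia = S/5 = (470/53)/5 = 94/53 ≈ 1.774 in
P − Ia = 5.350 − 1.774 = 3791/1060 ≈ 3.576 in (> 0, runoff occurs)
Q: (3791/1060)² ÷ (13191/1060) = 14371681/13982460 in (≈ 1.028 in)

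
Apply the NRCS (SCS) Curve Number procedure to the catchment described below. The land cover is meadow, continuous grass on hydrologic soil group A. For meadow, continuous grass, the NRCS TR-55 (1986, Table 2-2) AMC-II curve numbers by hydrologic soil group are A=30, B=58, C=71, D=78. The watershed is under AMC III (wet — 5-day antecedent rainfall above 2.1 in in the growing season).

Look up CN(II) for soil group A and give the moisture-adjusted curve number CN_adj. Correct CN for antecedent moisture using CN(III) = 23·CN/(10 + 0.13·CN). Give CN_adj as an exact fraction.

NRCS table: meadow, continuous grass, soil group A → CN(II) = 30
Wet (AMC III): CN(III) = 23·30/(10 + 0.13·30) = 690/(139/10) = 6900/139 ≈ 49.640

CN_adj = 6900/139 ≈ 49.640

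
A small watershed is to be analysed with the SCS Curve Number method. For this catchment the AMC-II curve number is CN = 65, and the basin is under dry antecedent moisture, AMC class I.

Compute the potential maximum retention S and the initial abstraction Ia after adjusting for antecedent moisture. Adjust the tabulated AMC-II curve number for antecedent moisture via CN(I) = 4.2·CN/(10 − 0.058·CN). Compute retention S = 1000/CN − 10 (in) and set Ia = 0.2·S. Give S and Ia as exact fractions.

S = 500/39 in ≈ 12.821 in; Ia = 100/39 in ≈ 2.564 in

Dry (AMC I): CN(I) = 4.2·65/(10 − 0.058·65) = 273/(623/100) = 3900/89 ≈ 43.820
Max retention: S = 1000/(3900/89) − 10 = 500/39 in (≈ 12.821 in)
Ia = 0.2S: 0.2·12.821 = 2.564 in (exactly 100/39)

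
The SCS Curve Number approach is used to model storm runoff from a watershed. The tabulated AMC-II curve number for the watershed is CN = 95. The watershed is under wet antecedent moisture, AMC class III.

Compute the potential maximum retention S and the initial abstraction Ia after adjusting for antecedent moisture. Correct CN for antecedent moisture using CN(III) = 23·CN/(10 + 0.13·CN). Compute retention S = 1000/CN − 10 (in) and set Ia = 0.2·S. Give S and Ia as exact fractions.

S = 100/437 in ≈ 0.229 in; Ia = 20/437 in ≈ 0.046 in

CN(III) from CN(II)=95: (23·95)/(10 + 0.13·95) = 43700/447 ≈ 97.763
S = 1000/(43700/447) − 10 = 100/437 in ≈ 0.229 in
Ia = 0.2S: 0.2·0.229 = 0.046 in (exactly 20/437)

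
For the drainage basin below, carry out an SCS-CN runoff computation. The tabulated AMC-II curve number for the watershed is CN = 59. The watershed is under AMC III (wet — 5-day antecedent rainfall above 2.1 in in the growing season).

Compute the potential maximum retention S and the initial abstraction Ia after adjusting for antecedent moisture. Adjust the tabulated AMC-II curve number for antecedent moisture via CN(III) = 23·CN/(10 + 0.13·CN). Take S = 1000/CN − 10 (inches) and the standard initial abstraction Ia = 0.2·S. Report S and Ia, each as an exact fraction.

Wet (AMC III): CN(III) = 23·59/(10 + 0.13·59) = 1357/(1767/100) = 135700/1767 ≈ 76.797
Max retention: S = 1000/(135700/1767) − 10 = 4100/1357 in (≈ 3.021 in)
Ia = 0.2·(4100/1357) = 820/1357 in ≈ 0.604 in

S = 4100/1357 in ≈ 3.021 in; Ia = 820/1357 in ≈ 0.604 in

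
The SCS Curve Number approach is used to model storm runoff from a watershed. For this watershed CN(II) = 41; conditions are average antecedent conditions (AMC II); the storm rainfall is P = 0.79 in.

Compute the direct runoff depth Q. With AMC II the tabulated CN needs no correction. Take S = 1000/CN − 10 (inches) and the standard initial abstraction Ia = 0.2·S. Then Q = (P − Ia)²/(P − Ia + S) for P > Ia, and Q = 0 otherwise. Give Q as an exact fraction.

Average conditions: CN = 41 (no AMC adjustment).
Retention S: 1000/CN − 10 with CN=41.000 → S = 590/41 ≈ 14.390 in
Ia = 0.2S: 0.2·14.390 = 2.878 in (exactly 118/41)
P = 0.790 ≤ Ia = 2.878 in: entire storm abstracted, Q = 0.

Q = 0 in ≈ 0.000 in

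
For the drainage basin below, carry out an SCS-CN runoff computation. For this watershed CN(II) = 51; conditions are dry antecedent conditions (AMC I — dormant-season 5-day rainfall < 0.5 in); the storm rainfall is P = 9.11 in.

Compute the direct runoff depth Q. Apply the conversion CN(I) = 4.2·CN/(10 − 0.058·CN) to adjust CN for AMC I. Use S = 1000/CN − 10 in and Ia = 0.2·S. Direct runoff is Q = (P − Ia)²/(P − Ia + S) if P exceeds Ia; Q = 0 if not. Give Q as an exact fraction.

Dry (AMC I): CN(I) = 4.2·51/(10 − 0.058·51) = (1071/5)/(3521/500) = 15300/503 ≈ 30.417
Max retention: S = 1000/(15300/503) − 10 = 3500/153 in (≈ 22.876 in)
Ia = 0.2·(3500/153) = 700/153 in ≈ 4.575 in
Excess rainfall: 9.110 − 4.575 = 4.535 in; P > Ia so Q > 0
Runoff Q = (P−Ia)²/(P−Ia+S) = (4.535)²/(4.535+22.876) = 4814000689/6416559900 ≈ 0.750 in

Q = 4814000689/6416559900 in ≈ 0.750 in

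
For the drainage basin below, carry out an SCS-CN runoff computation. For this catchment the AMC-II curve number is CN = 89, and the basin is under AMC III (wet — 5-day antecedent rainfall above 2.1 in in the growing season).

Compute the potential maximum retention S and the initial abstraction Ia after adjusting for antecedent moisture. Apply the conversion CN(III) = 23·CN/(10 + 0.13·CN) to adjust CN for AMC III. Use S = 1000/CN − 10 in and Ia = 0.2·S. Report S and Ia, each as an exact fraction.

Adjust CN=89 to AMC III: 23·89/(10 + 0.13·89) → 2047 ÷ (2157/100) = 204700/2157 ≈ 94.900
S = 1000/(204700/2157) − 10 = 1100/2047 in ≈ 0.537 in
Ia = 0.2S: 0.2·0.537 = 0.107 in (exactly 220/2047)

S = 1100/2047 in ≈ 0.537 in; Ia = 220/2047 in ≈ 0.107 in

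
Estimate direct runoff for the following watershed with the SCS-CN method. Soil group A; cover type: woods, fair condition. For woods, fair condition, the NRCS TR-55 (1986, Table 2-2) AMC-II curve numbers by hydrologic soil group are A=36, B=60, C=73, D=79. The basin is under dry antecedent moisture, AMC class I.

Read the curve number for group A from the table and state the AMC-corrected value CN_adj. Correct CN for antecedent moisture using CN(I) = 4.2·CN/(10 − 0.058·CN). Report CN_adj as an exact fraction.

CN_adj = 18900/989 ≈ 19.110

NRCS table: woods, fair condition, soil group A → CN(II) = 36
CN(I) from CN(II)=36: (4.2·36)/(10 − 0.058·36) = 18900/989 ≈ 19.110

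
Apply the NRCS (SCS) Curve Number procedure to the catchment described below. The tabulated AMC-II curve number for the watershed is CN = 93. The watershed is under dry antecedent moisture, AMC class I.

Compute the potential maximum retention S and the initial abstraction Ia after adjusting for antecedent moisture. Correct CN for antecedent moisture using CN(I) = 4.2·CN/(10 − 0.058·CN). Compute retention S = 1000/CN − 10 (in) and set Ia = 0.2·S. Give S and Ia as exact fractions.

S = 500/279 in ≈ 1.792 in; Ia = 100/279 in ≈ 0.358 in

CN(I) from CN(II)=93: (4.2·93)/(10 − 0.058·93) = 27900/329 ≈ 84.802
S = 1000/(27900/329) − 10 = 500/279 in ≈ 1.792 in
Ia = 0.2S: 0.2·1.792 = 0.358 in (exactly 100/279)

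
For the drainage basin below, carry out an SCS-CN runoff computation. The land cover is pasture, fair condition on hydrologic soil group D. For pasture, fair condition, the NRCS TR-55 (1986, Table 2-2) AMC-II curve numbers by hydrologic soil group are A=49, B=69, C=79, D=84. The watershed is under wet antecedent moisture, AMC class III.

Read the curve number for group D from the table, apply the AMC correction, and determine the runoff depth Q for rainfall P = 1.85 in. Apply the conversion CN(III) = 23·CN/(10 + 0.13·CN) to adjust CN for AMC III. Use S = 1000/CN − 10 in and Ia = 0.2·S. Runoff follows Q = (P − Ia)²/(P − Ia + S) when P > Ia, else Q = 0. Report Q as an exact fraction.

NRCS table: pasture, fair condition, soil group D → CN(II) = 84
Wet (AMC III): CN(III) = 23·84/(10 + 0.13·84) = 1932/(523/25) = 48300/523 ≈ 92.352
S = 1000/(48300/523) − 10 = 400/483 in ≈ 0.828 in
Initial abstraction Ia = S/5 = (400/483)/5 = 80/483 ≈ 0.166 in
P − Ia = 1.850 − 0.166 = 16271/9660 ≈ 1.684 in (> 0, runoff occurs)
Runoff Q = (P−Ia)²/(P−Ia+S) = (1.684)²/(1.684+0.828) = 264745441/234457860 ≈ 1.129 in

Q = 264745441/234457860 in ≈ 1.129 in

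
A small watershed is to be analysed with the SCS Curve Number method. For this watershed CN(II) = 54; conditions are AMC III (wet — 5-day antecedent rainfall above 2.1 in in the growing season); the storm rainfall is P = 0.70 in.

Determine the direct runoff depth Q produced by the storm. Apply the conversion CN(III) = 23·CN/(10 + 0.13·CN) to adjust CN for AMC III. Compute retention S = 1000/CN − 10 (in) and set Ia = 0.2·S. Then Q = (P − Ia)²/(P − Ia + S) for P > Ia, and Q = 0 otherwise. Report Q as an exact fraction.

Q = 0 in ≈ 0.000 in

CN(III) from CN(II)=54: (23·54)/(10 + 0.13·54) = 2700/37 ≈ 72.973
Max retention: S = 1000/(2700/37) − 10 = 100/27 in (≈ 3.704 in)
Initial abstraction Ia = S/5 = (100/27)/5 = 20/27 ≈ 0.741 in
P = 0.700 ≤ Ia = 0.741 in: entire storm abstracted, Q = 0.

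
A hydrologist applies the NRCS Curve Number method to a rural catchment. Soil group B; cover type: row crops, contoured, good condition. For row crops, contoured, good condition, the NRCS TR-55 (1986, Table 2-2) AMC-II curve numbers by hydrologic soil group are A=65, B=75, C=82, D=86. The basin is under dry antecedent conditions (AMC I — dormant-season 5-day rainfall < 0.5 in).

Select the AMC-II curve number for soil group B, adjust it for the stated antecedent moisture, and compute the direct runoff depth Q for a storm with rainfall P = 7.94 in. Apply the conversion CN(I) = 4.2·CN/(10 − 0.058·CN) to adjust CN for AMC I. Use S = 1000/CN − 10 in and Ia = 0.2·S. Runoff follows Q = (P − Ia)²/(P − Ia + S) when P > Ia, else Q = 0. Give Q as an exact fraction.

NRCS table: row crops, contoured, good condition, soil group B → CN(II) = 75
CN(I) from CN(II)=75: (4.2·75)/(10 − 0.058·75) = 6300/113 ≈ 55.752
Max retention: S = 1000/(6300/113) − 10 = 500/63 in (≈ 7.937 in)
Initial abstraction Ia = S/5 = (500/63)/5 = 100/63 ≈ 1.587 in
Since P=7.940 > Ia=1.587: effective rainfall P−Ia = 20011/3150 in
Runoff Q = (P−Ia)²/(P−Ia+S) = (6.353)²/(6.353+7.937) = 400440121/141784650 ≈ 2.824 in

Q = 400440121/141784650 in ≈ 2.824 in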